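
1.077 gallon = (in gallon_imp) 0.8968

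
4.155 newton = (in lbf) 0.9341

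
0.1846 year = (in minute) 9.703e+04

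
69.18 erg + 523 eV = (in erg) 69.18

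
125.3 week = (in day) 877.1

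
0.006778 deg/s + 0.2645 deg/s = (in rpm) 0.04521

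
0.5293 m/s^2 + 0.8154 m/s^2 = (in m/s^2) 1.345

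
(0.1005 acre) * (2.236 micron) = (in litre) 0.9094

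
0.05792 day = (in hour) 1.39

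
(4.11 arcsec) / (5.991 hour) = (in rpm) 8.822e-09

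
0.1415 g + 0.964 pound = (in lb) 0.9643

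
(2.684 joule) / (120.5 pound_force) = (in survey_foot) 0.01643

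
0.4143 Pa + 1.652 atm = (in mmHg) 1256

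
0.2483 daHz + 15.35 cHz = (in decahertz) 0.2637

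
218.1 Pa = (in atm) 0.002152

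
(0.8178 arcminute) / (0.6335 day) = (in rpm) 4.15e-08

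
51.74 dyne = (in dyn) 51.74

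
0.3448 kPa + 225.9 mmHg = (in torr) 228.5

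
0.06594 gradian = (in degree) 0.05935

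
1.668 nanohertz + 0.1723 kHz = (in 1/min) 1.034e+04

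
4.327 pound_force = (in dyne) 1.925e+06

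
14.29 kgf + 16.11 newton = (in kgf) 15.93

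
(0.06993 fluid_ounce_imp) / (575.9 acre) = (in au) 5.699e-24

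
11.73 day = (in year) 0.03214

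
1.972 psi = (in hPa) 136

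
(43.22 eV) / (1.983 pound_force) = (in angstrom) 7.85e-09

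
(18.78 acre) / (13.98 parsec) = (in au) 1.178e-24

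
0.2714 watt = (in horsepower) 0.000364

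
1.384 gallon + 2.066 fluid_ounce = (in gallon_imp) 1.166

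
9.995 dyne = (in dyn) 9.995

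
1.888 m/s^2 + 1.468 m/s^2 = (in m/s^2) 3.356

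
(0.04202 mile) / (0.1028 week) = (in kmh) 0.003916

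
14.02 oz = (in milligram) 3.975e+05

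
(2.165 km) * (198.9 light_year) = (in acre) 1.007e+18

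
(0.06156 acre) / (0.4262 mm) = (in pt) 1.657e+09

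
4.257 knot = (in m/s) 2.19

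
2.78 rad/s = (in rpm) 26.55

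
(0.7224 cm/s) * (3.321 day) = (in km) 2.073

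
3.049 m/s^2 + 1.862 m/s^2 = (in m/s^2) 4.911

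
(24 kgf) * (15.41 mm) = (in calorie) 0.8668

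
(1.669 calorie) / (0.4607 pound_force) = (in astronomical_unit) 2.278e-11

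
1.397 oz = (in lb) 0.08731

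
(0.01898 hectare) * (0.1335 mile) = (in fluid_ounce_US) 1.379e+09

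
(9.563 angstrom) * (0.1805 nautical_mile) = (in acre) 7.899e-11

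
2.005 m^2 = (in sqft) 21.58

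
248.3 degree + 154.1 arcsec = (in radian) 4.334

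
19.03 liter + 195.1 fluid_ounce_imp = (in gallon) 6.492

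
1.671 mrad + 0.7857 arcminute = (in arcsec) 391.8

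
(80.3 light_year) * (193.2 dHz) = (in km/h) 5.284e+19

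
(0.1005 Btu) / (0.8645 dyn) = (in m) 1.227e+07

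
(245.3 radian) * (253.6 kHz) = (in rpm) 5.94e+08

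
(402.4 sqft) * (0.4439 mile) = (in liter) 2.671e+07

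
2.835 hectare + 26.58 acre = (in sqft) 1.463e+06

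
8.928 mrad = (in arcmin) 30.69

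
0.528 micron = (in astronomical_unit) 3.529e-18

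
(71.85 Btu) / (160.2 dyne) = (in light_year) 5.002e-09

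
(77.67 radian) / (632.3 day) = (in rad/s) 1.422e-06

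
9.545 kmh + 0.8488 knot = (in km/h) 11.12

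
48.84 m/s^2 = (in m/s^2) 48.84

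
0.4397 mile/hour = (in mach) 0.0005773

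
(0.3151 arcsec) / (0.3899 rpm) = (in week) 6.186e-11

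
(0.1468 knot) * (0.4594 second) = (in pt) 98.35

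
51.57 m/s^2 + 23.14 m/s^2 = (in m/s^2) 74.71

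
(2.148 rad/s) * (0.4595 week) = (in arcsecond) 1.231e+11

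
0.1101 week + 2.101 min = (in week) 0.1103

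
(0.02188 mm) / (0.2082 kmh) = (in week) 6.255e-10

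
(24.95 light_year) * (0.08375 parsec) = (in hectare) 6.1e+28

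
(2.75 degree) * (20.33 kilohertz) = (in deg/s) 5.591e+04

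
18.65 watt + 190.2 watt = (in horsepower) 0.2801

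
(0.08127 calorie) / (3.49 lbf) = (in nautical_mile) 1.183e-05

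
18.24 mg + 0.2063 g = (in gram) 0.2245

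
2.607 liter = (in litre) 2.607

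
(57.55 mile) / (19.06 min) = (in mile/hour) 181.2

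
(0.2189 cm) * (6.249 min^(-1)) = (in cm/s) 0.0228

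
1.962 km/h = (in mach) 0.001601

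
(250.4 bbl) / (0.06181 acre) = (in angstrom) 1.592e+09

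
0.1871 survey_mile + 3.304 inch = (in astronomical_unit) 2.013e-09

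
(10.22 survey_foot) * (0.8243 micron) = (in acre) 6.345e-10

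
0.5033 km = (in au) 3.364e-09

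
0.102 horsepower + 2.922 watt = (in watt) 78.98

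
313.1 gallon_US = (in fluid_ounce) 4.008e+04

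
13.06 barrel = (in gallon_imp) 456.7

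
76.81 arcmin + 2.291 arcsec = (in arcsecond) 4611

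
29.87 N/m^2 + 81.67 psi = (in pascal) 5.631e+05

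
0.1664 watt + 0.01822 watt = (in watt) 0.1846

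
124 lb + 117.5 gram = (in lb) 124.3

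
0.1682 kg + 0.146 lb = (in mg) 2.344e+05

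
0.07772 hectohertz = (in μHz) 7.772e+06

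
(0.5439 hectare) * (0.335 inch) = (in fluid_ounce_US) 1.565e+06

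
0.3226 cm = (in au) 2.156e-14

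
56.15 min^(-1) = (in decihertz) 9.358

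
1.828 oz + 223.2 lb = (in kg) 101.3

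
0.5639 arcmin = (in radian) 0.000164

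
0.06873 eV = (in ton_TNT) 2.632e-30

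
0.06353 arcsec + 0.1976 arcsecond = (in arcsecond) 0.2611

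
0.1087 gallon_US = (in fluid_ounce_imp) 14.48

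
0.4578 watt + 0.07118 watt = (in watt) 0.529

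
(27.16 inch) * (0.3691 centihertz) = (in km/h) 0.009167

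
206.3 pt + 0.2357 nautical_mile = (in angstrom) 4.366e+12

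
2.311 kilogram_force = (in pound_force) 5.095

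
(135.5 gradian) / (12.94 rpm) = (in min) 0.02618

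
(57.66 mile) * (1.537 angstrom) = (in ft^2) 0.0001535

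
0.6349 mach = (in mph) 483.6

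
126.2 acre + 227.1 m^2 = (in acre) 126.3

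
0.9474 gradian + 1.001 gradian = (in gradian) 1.948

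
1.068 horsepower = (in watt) 796.4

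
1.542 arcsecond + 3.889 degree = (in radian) 0.06788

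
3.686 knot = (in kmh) 6.826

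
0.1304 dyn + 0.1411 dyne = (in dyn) 0.2715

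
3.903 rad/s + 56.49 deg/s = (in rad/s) 4.889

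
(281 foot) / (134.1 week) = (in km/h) 3.802e-06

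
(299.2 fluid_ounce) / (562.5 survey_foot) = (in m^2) 5.161e-05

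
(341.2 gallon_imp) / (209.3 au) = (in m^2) 4.954e-14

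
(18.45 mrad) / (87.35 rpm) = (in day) 2.334e-08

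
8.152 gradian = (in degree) 7.337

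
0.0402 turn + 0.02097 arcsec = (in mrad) 252.6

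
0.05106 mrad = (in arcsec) 10.53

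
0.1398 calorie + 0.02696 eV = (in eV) 3.651e+18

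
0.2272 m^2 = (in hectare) 2.272e-05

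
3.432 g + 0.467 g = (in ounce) 0.1375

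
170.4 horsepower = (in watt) 1.271e+05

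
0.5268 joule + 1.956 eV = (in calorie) 0.1259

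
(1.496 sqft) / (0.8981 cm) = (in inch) 609.3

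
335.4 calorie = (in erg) 1.403e+10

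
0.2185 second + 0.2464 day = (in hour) 5.914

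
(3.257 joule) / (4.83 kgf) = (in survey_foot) 0.2256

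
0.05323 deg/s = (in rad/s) 0.000929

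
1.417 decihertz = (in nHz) 1.417e+08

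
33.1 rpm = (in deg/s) 198.6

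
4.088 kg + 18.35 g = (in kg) 4.106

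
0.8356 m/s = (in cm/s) 83.56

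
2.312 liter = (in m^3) 0.002312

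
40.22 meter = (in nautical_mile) 0.02172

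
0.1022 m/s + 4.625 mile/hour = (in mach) 0.006372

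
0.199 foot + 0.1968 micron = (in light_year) 6.411e-18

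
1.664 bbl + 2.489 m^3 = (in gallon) 727.4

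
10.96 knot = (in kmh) 20.3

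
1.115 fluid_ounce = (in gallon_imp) 0.007253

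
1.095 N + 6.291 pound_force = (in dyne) 2.908e+06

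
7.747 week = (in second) 4.685e+06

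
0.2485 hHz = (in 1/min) 1491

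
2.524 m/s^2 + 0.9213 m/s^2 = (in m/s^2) 3.445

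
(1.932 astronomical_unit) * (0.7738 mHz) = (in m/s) 2.236e+08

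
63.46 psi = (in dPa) 4.375e+06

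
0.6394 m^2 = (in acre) 0.000158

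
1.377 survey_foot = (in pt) 1190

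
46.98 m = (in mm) 4.698e+04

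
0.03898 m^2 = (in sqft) 0.4196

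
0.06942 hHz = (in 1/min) 416.5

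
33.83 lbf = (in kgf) 15.35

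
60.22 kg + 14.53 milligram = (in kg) 60.22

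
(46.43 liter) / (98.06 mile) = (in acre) 7.27e-11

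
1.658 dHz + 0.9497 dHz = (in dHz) 2.608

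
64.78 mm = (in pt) 183.6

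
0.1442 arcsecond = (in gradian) 4.451e-05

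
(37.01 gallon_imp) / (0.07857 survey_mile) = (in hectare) 1.331e-07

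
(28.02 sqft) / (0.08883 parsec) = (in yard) 1.039e-15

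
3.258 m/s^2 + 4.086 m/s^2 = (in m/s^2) 7.344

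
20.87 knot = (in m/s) 10.74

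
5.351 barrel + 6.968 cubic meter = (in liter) 7819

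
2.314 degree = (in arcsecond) 8330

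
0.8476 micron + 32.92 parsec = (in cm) 1.016e+20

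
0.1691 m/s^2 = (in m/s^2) 0.1691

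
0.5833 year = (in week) 30.41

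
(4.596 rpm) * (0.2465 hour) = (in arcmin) 1.468e+06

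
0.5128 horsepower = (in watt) 382.4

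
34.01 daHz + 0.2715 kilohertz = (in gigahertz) 6.116e-07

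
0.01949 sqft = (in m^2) 0.001811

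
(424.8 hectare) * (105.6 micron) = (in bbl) 2822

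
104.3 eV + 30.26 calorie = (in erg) 1.266e+09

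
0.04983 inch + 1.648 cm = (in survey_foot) 0.05822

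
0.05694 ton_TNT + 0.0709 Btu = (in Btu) 2.258e+05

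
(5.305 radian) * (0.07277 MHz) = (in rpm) 3.686e+06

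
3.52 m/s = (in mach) 0.01034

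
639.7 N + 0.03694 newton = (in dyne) 6.397e+07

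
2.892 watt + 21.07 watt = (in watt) 23.96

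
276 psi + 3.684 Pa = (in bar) 19.03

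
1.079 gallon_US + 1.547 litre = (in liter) 5.631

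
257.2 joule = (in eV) 1.605e+21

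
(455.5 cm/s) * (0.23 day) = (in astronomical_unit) 6.051e-07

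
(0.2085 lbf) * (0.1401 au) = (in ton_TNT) 4.646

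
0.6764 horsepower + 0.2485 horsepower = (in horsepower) 0.9249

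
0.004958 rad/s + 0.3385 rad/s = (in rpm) 3.28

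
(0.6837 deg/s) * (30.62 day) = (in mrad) 3.157e+07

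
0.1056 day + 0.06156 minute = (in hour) 2.535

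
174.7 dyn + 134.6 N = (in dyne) 1.346e+07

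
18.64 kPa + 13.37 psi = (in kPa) 110.8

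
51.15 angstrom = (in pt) 1.45e-05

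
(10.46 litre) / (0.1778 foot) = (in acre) 4.769e-05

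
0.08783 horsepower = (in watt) 65.49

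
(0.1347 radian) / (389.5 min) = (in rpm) 5.504e-05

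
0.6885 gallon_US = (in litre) 2.606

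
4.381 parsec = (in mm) 1.352e+20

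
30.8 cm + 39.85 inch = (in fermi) 1.32e+15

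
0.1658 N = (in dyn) 1.658e+04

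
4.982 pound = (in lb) 4.982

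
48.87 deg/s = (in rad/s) 0.8529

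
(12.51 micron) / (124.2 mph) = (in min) 3.755e-09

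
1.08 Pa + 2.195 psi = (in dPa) 1.514e+05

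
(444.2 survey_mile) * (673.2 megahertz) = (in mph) 1.077e+15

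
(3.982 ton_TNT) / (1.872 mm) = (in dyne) 8.9e+17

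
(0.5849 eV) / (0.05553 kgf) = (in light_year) 1.819e-35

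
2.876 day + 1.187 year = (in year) 1.195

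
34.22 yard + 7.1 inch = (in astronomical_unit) 2.104e-10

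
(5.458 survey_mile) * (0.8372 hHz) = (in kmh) 2.647e+06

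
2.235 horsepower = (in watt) 1667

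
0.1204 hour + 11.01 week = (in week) 11.01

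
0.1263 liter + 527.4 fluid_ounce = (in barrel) 0.0989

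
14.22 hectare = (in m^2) 1.422e+05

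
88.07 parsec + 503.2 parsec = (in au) 1.22e+08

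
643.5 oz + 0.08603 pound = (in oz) 644.9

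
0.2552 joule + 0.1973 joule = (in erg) 4.525e+06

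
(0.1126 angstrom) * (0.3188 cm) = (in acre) 8.87e-18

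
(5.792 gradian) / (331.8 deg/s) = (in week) 2.598e-08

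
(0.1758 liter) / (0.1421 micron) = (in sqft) 1.332e+04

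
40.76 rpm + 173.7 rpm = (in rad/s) 22.46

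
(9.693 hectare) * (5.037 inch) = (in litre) 1.24e+07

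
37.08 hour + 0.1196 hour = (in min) 2232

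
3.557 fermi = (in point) 1.008e-11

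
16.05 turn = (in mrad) 1.008e+05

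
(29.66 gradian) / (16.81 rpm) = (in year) 8.392e-09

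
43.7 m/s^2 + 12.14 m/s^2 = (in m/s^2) 55.84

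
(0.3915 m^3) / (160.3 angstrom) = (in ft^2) 2.629e+08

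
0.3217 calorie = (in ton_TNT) 3.217e-10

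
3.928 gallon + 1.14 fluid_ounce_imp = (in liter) 14.9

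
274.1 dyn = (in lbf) 0.0006162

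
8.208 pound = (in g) 3723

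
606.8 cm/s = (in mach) 0.01782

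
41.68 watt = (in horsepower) 0.05589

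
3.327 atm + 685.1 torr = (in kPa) 428.4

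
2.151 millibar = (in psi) 0.0312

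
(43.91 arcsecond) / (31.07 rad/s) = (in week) 1.133e-11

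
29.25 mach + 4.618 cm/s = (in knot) 1.936e+04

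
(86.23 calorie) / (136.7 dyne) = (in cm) 2.639e+07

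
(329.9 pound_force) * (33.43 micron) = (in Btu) 4.65e-05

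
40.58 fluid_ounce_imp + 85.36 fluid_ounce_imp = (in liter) 3.578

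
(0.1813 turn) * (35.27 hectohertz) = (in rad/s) 4018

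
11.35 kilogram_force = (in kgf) 11.35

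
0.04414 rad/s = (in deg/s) 2.529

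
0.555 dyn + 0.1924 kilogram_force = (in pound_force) 0.4242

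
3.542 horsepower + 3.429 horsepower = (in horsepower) 6.971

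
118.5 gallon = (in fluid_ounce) 1.517e+04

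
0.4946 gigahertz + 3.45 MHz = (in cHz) 4.98e+10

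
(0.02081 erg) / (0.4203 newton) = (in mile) 3.077e-12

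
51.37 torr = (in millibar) 68.49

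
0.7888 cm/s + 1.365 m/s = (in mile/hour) 3.071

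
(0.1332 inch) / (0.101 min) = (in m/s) 0.0005583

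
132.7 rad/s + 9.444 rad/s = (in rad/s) 142.1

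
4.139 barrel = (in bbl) 4.139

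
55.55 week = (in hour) 9332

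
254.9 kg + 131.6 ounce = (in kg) 258.6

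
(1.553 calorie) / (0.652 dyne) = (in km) 996.6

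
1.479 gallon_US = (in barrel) 0.03521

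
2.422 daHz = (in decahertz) 2.422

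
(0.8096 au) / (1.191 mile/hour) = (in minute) 3.791e+09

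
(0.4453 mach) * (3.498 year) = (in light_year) 1.768e-06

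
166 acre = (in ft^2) 7.231e+06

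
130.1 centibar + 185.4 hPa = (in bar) 1.486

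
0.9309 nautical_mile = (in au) 1.152e-08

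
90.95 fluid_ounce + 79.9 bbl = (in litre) 1.271e+04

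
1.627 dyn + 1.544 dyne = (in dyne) 3.171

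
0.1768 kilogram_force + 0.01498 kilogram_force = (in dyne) 1.881e+05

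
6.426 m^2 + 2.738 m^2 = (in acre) 0.002264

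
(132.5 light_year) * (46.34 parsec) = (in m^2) 1.792e+36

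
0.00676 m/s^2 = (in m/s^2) 0.00676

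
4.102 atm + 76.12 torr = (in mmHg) 3194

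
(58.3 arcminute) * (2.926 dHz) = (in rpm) 0.04738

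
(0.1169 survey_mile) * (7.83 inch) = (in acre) 0.009246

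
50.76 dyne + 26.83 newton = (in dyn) 2.683e+06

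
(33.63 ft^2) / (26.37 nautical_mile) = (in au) 4.276e-16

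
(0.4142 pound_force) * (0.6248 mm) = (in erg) 1.151e+04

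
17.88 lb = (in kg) 8.11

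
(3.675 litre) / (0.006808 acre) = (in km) 1.334e-07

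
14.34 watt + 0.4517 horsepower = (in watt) 351.2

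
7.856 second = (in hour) 0.002182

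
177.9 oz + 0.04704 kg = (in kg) 5.09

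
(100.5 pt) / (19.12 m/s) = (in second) 0.001854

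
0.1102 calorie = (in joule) 0.4611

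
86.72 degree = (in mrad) 1514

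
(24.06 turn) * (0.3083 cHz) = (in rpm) 4.451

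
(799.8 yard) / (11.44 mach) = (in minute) 0.003129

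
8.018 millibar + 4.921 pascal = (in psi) 0.117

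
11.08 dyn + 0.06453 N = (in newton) 0.06464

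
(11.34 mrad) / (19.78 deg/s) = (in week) 5.431e-08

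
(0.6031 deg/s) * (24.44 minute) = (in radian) 15.44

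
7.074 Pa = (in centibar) 0.007074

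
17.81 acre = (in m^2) 7.207e+04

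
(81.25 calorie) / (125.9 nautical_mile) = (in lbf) 0.0003278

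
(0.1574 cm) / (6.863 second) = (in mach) 6.736e-07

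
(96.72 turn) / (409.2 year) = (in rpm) 4.497e-07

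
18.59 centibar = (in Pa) 1.859e+04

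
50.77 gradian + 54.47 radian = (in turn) 8.796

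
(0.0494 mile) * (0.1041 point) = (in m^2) 0.00292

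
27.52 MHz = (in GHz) 0.02752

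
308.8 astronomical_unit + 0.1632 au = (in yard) 5.055e+13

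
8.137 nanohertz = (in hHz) 8.137e-11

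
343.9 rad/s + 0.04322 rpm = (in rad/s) 343.9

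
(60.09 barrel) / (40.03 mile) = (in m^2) 0.0001483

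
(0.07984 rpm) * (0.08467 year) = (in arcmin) 7.675e+07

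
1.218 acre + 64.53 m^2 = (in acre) 1.234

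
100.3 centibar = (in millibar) 1003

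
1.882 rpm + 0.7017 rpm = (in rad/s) 0.2706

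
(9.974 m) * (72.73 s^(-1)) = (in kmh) 2611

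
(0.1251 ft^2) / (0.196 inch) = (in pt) 6618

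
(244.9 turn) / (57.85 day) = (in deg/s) 0.01764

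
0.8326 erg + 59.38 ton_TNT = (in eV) 1.551e+30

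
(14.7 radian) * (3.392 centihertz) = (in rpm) 4.762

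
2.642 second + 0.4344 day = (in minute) 625.6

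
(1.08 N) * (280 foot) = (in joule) 92.17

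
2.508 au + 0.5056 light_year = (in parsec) 0.155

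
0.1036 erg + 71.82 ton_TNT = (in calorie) 7.182e+10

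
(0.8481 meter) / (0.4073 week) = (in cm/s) 0.0003443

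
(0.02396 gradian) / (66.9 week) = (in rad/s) 9.302e-12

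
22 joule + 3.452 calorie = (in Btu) 0.03454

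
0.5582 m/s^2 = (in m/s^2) 0.5582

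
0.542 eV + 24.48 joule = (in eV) 1.528e+20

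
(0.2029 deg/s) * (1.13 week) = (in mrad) 2.42e+06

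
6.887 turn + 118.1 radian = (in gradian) 1.027e+04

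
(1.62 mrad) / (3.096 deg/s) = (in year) 9.507e-10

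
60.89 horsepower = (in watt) 4.541e+04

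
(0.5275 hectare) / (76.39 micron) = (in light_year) 7.299e-09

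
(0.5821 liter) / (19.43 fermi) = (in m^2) 2.996e+10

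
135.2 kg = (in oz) 4769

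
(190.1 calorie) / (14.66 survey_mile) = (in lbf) 0.007579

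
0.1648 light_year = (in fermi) 1.559e+30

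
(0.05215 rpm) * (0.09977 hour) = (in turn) 0.3122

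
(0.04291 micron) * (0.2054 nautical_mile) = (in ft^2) 0.0001757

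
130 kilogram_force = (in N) 1275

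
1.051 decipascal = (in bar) 1.051e-06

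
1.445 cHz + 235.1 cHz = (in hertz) 2.365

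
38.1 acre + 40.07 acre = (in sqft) 3.405e+06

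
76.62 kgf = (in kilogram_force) 76.62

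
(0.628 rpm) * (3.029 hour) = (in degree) 4.109e+04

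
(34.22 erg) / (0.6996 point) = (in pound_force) 0.003117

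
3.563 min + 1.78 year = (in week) 92.81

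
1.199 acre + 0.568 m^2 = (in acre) 1.199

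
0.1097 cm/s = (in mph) 0.002454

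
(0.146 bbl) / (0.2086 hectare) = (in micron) 11.13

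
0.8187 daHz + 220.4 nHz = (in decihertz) 81.87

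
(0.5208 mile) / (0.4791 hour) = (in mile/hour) 1.087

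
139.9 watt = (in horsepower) 0.1876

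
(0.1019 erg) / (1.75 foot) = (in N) 1.91e-08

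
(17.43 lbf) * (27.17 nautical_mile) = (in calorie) 9.324e+05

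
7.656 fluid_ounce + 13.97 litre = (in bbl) 0.08929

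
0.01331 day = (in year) 3.647e-05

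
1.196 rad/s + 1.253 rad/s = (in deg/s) 140.3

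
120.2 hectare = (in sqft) 1.294e+07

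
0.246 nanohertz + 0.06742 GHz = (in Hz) 6.742e+07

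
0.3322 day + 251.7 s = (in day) 0.3351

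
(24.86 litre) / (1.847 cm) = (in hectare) 0.0001346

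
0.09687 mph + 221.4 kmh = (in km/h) 221.6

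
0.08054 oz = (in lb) 0.005034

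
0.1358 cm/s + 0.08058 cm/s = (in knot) 0.004206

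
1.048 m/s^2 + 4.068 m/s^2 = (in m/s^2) 5.116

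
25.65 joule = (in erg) 2.565e+08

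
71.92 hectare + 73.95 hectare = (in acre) 360.5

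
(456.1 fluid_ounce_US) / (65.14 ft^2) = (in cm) 0.2229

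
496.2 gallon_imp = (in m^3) 2.256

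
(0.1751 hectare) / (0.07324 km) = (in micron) 2.391e+07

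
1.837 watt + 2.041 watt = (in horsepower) 0.0052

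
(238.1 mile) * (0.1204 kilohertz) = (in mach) 1.355e+05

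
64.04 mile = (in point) 2.921e+08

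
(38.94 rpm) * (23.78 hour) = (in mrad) 3.491e+08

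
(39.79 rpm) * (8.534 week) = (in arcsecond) 4.436e+12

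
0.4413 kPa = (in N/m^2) 441.3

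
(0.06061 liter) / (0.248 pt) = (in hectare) 6.928e-05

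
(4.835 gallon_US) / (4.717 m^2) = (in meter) 0.00388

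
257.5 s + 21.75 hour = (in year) 0.002491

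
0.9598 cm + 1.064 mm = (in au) 7.127e-14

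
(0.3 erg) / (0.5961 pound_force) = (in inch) 4.454e-07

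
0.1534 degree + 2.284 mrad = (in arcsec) 1023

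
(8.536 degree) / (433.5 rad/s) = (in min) 5.728e-06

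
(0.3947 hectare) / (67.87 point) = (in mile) 102.4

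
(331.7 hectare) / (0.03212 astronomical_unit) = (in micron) 690.3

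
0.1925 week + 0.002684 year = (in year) 0.006376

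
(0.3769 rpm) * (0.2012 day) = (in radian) 686.1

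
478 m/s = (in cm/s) 4.78e+04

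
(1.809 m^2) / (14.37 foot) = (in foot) 1.355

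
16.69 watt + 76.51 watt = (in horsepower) 0.125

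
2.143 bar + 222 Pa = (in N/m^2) 2.145e+05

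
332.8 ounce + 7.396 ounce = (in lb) 21.26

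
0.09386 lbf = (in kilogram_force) 0.04257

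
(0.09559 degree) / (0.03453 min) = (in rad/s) 0.0008053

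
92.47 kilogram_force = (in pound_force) 203.9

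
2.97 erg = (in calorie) 7.098e-08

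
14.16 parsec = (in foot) 1.434e+18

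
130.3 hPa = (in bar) 0.1303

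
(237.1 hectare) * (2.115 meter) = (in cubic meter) 5.015e+06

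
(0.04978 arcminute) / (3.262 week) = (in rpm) 7.009e-11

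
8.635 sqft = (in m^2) 0.8022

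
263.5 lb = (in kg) 119.5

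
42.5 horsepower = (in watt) 3.169e+04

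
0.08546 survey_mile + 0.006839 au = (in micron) 1.023e+15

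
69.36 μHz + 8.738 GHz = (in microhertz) 8.738e+15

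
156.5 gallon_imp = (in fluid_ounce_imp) 2.504e+04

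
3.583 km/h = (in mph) 2.226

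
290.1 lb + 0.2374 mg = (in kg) 131.6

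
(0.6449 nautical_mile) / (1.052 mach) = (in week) 5.513e-06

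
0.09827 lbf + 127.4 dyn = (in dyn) 4.384e+04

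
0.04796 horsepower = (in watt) 35.76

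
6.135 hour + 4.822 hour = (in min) 657.4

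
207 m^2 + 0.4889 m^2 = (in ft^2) 2233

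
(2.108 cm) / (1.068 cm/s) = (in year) 6.259e-08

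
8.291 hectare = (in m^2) 8.291e+04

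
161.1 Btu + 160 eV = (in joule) 1.7e+05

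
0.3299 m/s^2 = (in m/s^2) 0.3299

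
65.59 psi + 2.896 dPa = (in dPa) 4.522e+06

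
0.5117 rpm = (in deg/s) 3.07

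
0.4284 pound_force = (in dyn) 1.906e+05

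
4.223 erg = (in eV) 2.636e+12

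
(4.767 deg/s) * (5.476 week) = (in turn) 4.385e+04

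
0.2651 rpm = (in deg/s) 1.591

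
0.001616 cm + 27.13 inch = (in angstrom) 6.891e+09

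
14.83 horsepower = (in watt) 1.106e+04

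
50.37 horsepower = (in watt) 3.756e+04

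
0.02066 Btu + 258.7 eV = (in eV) 1.36e+20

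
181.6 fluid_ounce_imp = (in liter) 5.16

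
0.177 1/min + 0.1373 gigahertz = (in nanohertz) 1.373e+17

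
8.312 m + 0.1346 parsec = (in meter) 4.153e+15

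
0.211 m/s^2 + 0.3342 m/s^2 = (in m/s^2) 0.5452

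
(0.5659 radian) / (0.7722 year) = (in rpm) 2.219e-07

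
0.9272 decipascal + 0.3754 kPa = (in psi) 0.05446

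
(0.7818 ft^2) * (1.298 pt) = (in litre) 0.03326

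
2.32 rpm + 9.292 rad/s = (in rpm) 91.05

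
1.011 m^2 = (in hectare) 0.0001011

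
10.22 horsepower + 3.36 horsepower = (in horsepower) 13.58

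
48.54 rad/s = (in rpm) 463.5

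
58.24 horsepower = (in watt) 4.343e+04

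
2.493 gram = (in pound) 0.005496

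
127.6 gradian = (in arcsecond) 4.134e+05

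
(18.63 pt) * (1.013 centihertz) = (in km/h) 0.0002397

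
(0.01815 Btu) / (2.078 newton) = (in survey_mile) 0.005726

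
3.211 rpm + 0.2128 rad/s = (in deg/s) 31.46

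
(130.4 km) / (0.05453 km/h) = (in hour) 2391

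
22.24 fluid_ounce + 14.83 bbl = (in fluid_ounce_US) 7.975e+04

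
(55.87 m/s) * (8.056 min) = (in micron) 2.701e+10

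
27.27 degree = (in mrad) 476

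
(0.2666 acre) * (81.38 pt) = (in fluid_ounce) 1.047e+06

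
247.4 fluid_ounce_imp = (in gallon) 1.857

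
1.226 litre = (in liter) 1.226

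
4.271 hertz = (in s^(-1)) 4.271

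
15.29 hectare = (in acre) 37.78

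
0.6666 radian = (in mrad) 666.6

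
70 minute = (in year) 0.0001332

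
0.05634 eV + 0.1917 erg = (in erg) 0.1917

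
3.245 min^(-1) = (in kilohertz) 5.408e-05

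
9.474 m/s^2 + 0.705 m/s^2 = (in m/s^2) 10.18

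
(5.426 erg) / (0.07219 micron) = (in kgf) 0.7664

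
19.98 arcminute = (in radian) 0.005812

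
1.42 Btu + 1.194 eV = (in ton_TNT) 3.581e-07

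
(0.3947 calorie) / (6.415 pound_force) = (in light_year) 6.117e-18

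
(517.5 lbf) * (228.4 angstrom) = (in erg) 525.8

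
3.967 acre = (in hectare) 1.605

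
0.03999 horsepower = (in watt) 29.82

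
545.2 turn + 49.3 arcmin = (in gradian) 2.181e+05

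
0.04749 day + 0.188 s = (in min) 68.39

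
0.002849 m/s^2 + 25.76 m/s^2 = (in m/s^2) 25.76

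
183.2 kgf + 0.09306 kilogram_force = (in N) 1797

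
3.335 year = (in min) 1.753e+06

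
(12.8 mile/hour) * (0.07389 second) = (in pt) 1199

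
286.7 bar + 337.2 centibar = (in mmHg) 2.176e+05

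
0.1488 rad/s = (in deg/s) 8.526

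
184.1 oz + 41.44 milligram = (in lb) 11.51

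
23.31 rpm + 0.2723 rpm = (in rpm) 23.58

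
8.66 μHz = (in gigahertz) 8.66e-15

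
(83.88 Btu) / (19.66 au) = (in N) 3.009e-08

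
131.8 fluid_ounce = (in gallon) 1.03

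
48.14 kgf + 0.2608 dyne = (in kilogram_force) 48.14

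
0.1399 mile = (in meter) 225.1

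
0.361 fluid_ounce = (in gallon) 0.00282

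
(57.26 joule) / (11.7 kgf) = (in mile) 0.0003101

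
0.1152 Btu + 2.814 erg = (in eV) 7.586e+20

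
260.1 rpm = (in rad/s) 27.24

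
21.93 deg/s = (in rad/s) 0.3828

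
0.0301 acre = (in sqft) 1311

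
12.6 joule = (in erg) 1.26e+08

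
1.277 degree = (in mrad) 22.29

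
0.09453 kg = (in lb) 0.2084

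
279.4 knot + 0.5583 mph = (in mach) 0.4229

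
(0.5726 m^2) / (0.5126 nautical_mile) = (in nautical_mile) 3.257e-07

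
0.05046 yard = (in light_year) 4.877e-18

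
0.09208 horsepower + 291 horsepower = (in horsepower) 291.1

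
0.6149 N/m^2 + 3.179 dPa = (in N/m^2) 0.9328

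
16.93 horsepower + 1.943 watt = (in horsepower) 16.93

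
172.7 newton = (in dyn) 1.727e+07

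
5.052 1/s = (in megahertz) 5.052e-06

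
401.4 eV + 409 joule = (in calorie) 97.75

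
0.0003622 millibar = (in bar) 3.622e-07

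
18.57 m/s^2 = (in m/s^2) 18.57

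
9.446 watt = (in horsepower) 0.01267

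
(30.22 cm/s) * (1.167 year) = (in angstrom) 1.112e+17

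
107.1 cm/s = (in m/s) 1.071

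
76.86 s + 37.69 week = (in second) 2.279e+07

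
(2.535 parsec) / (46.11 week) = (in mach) 8.238e+06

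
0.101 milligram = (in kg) 1.01e-07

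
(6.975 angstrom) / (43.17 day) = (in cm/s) 1.87e-14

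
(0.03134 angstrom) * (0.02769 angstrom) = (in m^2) 8.678e-24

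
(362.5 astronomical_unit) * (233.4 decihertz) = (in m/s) 1.266e+15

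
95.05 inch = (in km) 0.002414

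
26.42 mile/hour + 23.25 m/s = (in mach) 0.103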